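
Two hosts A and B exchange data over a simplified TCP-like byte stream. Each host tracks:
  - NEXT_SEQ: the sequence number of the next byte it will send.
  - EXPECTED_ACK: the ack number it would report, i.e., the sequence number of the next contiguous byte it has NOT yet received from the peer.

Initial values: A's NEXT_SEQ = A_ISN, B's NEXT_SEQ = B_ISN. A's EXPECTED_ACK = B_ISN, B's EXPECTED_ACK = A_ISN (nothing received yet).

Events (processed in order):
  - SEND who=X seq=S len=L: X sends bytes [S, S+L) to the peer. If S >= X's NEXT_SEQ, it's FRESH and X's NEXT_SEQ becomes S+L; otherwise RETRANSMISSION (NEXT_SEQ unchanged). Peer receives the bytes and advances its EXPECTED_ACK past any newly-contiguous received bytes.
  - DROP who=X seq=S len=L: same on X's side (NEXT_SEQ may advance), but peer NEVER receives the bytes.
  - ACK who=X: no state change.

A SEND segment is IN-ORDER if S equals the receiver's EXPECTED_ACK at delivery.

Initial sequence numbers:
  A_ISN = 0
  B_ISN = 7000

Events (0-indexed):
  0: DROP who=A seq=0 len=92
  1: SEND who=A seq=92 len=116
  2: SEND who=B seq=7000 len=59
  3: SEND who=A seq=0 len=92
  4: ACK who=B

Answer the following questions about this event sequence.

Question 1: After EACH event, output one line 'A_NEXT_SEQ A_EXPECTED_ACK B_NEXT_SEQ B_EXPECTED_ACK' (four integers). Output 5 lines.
92 7000 7000 0
208 7000 7000 0
208 7059 7059 0
208 7059 7059 208
208 7059 7059 208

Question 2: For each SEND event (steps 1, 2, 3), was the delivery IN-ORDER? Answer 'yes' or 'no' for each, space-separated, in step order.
Answer: no yes yes

Derivation:
Step 1: SEND seq=92 -> out-of-order
Step 2: SEND seq=7000 -> in-order
Step 3: SEND seq=0 -> in-order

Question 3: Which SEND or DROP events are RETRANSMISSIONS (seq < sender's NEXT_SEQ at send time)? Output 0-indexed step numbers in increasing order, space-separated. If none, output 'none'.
Answer: 3

Derivation:
Step 0: DROP seq=0 -> fresh
Step 1: SEND seq=92 -> fresh
Step 2: SEND seq=7000 -> fresh
Step 3: SEND seq=0 -> retransmit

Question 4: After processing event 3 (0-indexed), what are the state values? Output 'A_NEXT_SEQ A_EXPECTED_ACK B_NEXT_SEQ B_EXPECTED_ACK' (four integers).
After event 0: A_seq=92 A_ack=7000 B_seq=7000 B_ack=0
After event 1: A_seq=208 A_ack=7000 B_seq=7000 B_ack=0
After event 2: A_seq=208 A_ack=7059 B_seq=7059 B_ack=0
After event 3: A_seq=208 A_ack=7059 B_seq=7059 B_ack=208

208 7059 7059 208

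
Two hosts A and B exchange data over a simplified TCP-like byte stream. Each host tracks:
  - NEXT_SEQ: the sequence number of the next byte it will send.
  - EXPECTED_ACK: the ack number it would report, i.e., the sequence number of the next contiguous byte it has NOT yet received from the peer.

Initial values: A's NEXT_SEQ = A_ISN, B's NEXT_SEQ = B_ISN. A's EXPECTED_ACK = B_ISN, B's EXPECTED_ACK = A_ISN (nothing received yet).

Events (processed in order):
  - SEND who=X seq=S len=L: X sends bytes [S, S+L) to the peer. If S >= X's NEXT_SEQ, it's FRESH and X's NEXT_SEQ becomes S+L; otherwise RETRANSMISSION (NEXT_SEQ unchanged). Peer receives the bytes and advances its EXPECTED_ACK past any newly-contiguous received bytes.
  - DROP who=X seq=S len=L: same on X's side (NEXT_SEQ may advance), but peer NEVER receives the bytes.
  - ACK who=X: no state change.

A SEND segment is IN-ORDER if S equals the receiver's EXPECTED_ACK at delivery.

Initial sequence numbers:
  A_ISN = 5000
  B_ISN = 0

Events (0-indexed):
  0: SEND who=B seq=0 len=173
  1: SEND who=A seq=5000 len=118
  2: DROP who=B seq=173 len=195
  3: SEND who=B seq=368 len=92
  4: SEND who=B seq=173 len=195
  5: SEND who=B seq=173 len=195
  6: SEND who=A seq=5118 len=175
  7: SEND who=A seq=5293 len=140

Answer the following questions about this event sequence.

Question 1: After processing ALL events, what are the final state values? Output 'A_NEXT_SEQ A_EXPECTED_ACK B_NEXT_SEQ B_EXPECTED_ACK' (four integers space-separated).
Answer: 5433 460 460 5433

Derivation:
After event 0: A_seq=5000 A_ack=173 B_seq=173 B_ack=5000
After event 1: A_seq=5118 A_ack=173 B_seq=173 B_ack=5118
After event 2: A_seq=5118 A_ack=173 B_seq=368 B_ack=5118
After event 3: A_seq=5118 A_ack=173 B_seq=460 B_ack=5118
After event 4: A_seq=5118 A_ack=460 B_seq=460 B_ack=5118
After event 5: A_seq=5118 A_ack=460 B_seq=460 B_ack=5118
After event 6: A_seq=5293 A_ack=460 B_seq=460 B_ack=5293
After event 7: A_seq=5433 A_ack=460 B_seq=460 B_ack=5433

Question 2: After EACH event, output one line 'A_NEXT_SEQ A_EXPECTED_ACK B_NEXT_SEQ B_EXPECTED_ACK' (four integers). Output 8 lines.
5000 173 173 5000
5118 173 173 5118
5118 173 368 5118
5118 173 460 5118
5118 460 460 5118
5118 460 460 5118
5293 460 460 5293
5433 460 460 5433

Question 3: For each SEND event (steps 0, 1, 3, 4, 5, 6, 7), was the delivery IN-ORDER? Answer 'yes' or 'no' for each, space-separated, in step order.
Answer: yes yes no yes no yes yes

Derivation:
Step 0: SEND seq=0 -> in-order
Step 1: SEND seq=5000 -> in-order
Step 3: SEND seq=368 -> out-of-order
Step 4: SEND seq=173 -> in-order
Step 5: SEND seq=173 -> out-of-order
Step 6: SEND seq=5118 -> in-order
Step 7: SEND seq=5293 -> in-order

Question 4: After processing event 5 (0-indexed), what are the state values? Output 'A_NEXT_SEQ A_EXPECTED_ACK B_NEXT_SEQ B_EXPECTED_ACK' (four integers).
After event 0: A_seq=5000 A_ack=173 B_seq=173 B_ack=5000
After event 1: A_seq=5118 A_ack=173 B_seq=173 B_ack=5118
After event 2: A_seq=5118 A_ack=173 B_seq=368 B_ack=5118
After event 3: A_seq=5118 A_ack=173 B_seq=460 B_ack=5118
After event 4: A_seq=5118 A_ack=460 B_seq=460 B_ack=5118
After event 5: A_seq=5118 A_ack=460 B_seq=460 B_ack=5118

5118 460 460 5118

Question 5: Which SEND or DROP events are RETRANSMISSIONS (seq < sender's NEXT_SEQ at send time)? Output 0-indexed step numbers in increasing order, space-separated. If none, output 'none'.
Step 0: SEND seq=0 -> fresh
Step 1: SEND seq=5000 -> fresh
Step 2: DROP seq=173 -> fresh
Step 3: SEND seq=368 -> fresh
Step 4: SEND seq=173 -> retransmit
Step 5: SEND seq=173 -> retransmit
Step 6: SEND seq=5118 -> fresh
Step 7: SEND seq=5293 -> fresh

Answer: 4 5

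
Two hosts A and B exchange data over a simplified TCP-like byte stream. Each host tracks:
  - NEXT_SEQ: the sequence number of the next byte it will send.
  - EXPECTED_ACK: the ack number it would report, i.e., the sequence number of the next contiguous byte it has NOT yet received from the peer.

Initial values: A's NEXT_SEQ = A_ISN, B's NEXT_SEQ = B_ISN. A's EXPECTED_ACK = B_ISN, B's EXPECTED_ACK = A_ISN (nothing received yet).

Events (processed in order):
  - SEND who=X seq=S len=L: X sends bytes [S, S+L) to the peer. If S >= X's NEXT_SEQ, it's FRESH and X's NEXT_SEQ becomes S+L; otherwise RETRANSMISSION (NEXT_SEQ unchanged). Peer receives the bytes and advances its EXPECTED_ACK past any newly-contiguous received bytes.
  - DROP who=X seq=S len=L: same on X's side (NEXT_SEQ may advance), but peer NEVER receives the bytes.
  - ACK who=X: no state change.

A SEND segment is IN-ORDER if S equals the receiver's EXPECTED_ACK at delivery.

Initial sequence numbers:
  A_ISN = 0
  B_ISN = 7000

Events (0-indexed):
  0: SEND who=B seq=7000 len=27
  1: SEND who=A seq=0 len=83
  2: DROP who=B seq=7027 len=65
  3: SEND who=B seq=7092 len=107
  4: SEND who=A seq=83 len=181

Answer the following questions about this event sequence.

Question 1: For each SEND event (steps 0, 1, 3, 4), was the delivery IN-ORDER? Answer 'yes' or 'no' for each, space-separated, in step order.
Step 0: SEND seq=7000 -> in-order
Step 1: SEND seq=0 -> in-order
Step 3: SEND seq=7092 -> out-of-order
Step 4: SEND seq=83 -> in-order

Answer: yes yes no yes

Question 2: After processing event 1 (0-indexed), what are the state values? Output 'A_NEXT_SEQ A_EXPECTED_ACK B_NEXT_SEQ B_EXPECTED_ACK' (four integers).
After event 0: A_seq=0 A_ack=7027 B_seq=7027 B_ack=0
After event 1: A_seq=83 A_ack=7027 B_seq=7027 B_ack=83

83 7027 7027 83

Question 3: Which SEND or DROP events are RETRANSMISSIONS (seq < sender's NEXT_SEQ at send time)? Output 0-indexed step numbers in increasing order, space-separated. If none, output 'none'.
Answer: none

Derivation:
Step 0: SEND seq=7000 -> fresh
Step 1: SEND seq=0 -> fresh
Step 2: DROP seq=7027 -> fresh
Step 3: SEND seq=7092 -> fresh
Step 4: SEND seq=83 -> fresh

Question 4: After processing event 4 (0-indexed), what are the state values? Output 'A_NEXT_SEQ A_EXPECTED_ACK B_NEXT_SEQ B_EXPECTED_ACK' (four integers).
After event 0: A_seq=0 A_ack=7027 B_seq=7027 B_ack=0
After event 1: A_seq=83 A_ack=7027 B_seq=7027 B_ack=83
After event 2: A_seq=83 A_ack=7027 B_seq=7092 B_ack=83
After event 3: A_seq=83 A_ack=7027 B_seq=7199 B_ack=83
After event 4: A_seq=264 A_ack=7027 B_seq=7199 B_ack=264

264 7027 7199 264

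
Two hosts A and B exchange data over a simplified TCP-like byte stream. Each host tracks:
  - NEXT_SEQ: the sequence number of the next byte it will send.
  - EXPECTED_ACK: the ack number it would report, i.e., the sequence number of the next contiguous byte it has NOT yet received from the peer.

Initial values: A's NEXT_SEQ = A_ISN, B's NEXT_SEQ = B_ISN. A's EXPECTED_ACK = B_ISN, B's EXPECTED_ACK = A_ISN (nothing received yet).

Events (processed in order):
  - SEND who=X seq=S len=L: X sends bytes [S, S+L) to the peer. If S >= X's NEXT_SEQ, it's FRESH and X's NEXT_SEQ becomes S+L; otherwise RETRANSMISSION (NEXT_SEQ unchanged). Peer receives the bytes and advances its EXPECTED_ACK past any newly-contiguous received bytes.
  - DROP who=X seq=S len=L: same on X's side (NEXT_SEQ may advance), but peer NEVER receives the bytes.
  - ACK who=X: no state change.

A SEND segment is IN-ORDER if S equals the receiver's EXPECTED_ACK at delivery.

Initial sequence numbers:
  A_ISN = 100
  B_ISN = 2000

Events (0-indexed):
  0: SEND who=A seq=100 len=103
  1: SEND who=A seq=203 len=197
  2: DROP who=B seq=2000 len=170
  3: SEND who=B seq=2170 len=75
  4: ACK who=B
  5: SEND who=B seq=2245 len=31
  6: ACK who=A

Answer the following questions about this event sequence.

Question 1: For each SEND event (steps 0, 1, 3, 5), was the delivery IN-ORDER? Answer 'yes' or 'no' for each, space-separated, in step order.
Answer: yes yes no no

Derivation:
Step 0: SEND seq=100 -> in-order
Step 1: SEND seq=203 -> in-order
Step 3: SEND seq=2170 -> out-of-order
Step 5: SEND seq=2245 -> out-of-order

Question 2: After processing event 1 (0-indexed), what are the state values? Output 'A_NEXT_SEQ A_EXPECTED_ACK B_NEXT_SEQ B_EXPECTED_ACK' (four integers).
After event 0: A_seq=203 A_ack=2000 B_seq=2000 B_ack=203
After event 1: A_seq=400 A_ack=2000 B_seq=2000 B_ack=400

400 2000 2000 400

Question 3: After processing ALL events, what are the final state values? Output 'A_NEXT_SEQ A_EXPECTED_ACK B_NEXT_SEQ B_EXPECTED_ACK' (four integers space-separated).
After event 0: A_seq=203 A_ack=2000 B_seq=2000 B_ack=203
After event 1: A_seq=400 A_ack=2000 B_seq=2000 B_ack=400
After event 2: A_seq=400 A_ack=2000 B_seq=2170 B_ack=400
After event 3: A_seq=400 A_ack=2000 B_seq=2245 B_ack=400
After event 4: A_seq=400 A_ack=2000 B_seq=2245 B_ack=400
After event 5: A_seq=400 A_ack=2000 B_seq=2276 B_ack=400
After event 6: A_seq=400 A_ack=2000 B_seq=2276 B_ack=400

Answer: 400 2000 2276 400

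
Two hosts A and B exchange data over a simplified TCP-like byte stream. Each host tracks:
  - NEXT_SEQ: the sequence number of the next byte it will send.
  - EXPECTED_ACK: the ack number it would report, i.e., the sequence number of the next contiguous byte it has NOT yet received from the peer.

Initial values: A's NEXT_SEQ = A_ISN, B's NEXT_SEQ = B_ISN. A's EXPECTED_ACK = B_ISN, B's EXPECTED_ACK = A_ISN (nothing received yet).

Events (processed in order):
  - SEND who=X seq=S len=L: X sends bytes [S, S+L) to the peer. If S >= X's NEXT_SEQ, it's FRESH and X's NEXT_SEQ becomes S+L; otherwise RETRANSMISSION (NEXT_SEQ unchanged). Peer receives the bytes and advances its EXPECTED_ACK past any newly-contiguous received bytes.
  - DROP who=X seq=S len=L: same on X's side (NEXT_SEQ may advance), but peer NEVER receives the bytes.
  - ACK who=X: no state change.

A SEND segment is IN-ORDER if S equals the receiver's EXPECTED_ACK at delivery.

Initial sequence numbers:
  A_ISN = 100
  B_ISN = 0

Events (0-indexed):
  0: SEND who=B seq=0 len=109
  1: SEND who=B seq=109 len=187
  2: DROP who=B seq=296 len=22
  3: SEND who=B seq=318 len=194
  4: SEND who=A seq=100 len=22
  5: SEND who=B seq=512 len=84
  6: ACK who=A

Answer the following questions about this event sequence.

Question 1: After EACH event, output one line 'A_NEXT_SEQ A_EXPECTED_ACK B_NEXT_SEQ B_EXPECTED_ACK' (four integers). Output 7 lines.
100 109 109 100
100 296 296 100
100 296 318 100
100 296 512 100
122 296 512 122
122 296 596 122
122 296 596 122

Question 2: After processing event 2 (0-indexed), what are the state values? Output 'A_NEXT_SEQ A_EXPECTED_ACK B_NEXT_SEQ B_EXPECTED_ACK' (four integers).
After event 0: A_seq=100 A_ack=109 B_seq=109 B_ack=100
After event 1: A_seq=100 A_ack=296 B_seq=296 B_ack=100
After event 2: A_seq=100 A_ack=296 B_seq=318 B_ack=100

100 296 318 100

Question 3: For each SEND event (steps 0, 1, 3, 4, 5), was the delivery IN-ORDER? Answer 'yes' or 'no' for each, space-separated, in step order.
Step 0: SEND seq=0 -> in-order
Step 1: SEND seq=109 -> in-order
Step 3: SEND seq=318 -> out-of-order
Step 4: SEND seq=100 -> in-order
Step 5: SEND seq=512 -> out-of-order

Answer: yes yes no yes no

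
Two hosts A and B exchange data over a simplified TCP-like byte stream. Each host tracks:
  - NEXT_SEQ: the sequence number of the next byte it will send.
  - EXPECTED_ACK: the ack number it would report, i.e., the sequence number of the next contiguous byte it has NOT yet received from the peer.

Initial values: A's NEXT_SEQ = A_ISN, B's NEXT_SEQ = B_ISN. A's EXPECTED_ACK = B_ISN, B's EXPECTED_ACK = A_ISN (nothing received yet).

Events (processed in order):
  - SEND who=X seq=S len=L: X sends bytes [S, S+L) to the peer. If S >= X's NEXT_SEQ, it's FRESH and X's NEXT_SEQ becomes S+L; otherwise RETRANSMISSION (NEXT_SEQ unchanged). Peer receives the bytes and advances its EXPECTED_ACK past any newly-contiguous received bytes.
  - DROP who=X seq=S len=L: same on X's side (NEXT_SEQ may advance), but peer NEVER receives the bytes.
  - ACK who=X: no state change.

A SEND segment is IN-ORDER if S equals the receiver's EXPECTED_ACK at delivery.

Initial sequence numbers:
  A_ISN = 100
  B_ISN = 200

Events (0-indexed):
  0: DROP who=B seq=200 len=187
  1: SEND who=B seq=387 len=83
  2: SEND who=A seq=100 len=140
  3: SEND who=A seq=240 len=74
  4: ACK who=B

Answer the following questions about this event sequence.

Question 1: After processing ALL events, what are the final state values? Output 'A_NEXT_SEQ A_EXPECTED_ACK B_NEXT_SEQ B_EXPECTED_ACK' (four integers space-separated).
After event 0: A_seq=100 A_ack=200 B_seq=387 B_ack=100
After event 1: A_seq=100 A_ack=200 B_seq=470 B_ack=100
After event 2: A_seq=240 A_ack=200 B_seq=470 B_ack=240
After event 3: A_seq=314 A_ack=200 B_seq=470 B_ack=314
After event 4: A_seq=314 A_ack=200 B_seq=470 B_ack=314

Answer: 314 200 470 314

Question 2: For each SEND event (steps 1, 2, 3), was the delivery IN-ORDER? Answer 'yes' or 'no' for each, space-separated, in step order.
Step 1: SEND seq=387 -> out-of-order
Step 2: SEND seq=100 -> in-order
Step 3: SEND seq=240 -> in-order

Answer: no yes yes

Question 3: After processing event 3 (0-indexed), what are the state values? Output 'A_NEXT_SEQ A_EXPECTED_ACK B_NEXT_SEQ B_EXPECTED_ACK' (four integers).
After event 0: A_seq=100 A_ack=200 B_seq=387 B_ack=100
After event 1: A_seq=100 A_ack=200 B_seq=470 B_ack=100
After event 2: A_seq=240 A_ack=200 B_seq=470 B_ack=240
After event 3: A_seq=314 A_ack=200 B_seq=470 B_ack=314

314 200 470 314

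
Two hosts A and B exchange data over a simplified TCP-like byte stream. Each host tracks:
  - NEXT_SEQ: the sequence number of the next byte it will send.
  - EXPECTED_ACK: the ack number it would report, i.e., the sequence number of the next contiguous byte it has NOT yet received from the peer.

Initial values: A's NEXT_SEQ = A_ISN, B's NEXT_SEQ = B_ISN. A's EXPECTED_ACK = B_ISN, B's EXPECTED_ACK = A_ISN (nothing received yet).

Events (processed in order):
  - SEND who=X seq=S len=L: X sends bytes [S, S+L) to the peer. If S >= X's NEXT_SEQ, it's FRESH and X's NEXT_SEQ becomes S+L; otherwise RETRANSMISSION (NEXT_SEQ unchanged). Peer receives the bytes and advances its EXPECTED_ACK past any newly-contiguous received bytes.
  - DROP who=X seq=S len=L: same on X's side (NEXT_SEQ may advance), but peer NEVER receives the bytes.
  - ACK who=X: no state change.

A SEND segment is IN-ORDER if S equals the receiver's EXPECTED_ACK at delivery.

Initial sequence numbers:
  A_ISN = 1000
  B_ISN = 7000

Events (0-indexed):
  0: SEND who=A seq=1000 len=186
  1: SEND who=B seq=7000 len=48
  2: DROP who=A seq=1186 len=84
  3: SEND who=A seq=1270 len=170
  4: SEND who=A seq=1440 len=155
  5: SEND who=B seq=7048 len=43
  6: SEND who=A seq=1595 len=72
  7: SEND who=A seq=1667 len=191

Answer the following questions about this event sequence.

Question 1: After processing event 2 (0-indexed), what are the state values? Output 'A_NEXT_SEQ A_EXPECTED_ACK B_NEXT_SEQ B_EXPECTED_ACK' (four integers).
After event 0: A_seq=1186 A_ack=7000 B_seq=7000 B_ack=1186
After event 1: A_seq=1186 A_ack=7048 B_seq=7048 B_ack=1186
After event 2: A_seq=1270 A_ack=7048 B_seq=7048 B_ack=1186

1270 7048 7048 1186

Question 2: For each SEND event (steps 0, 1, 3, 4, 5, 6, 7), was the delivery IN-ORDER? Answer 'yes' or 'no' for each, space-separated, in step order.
Step 0: SEND seq=1000 -> in-order
Step 1: SEND seq=7000 -> in-order
Step 3: SEND seq=1270 -> out-of-order
Step 4: SEND seq=1440 -> out-of-order
Step 5: SEND seq=7048 -> in-order
Step 6: SEND seq=1595 -> out-of-order
Step 7: SEND seq=1667 -> out-of-order

Answer: yes yes no no yes no no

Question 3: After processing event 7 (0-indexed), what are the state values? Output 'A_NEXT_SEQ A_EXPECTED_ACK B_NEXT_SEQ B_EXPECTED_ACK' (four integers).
After event 0: A_seq=1186 A_ack=7000 B_seq=7000 B_ack=1186
After event 1: A_seq=1186 A_ack=7048 B_seq=7048 B_ack=1186
After event 2: A_seq=1270 A_ack=7048 B_seq=7048 B_ack=1186
After event 3: A_seq=1440 A_ack=7048 B_seq=7048 B_ack=1186
After event 4: A_seq=1595 A_ack=7048 B_seq=7048 B_ack=1186
After event 5: A_seq=1595 A_ack=7091 B_seq=7091 B_ack=1186
After event 6: A_seq=1667 A_ack=7091 B_seq=7091 B_ack=1186
After event 7: A_seq=1858 A_ack=7091 B_seq=7091 B_ack=1186

1858 7091 7091 1186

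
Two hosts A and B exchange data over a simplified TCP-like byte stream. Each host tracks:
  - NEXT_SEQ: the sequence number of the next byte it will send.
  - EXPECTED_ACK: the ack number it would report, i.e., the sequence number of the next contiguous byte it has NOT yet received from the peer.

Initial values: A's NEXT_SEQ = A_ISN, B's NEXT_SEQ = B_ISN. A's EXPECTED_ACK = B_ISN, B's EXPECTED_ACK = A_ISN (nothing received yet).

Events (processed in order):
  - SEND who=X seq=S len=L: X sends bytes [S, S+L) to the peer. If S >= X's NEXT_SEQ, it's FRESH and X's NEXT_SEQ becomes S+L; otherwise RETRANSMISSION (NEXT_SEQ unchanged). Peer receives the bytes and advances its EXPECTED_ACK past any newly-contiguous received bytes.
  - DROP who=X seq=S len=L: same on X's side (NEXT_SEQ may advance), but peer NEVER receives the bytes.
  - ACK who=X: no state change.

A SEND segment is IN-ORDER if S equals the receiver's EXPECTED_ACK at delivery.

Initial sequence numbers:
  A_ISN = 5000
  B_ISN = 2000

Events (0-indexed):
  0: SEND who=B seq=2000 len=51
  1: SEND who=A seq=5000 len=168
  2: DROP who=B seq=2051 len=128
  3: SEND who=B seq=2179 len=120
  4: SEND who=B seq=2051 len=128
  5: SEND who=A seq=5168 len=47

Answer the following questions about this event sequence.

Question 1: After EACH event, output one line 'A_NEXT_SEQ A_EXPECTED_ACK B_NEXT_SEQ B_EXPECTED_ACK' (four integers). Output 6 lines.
5000 2051 2051 5000
5168 2051 2051 5168
5168 2051 2179 5168
5168 2051 2299 5168
5168 2299 2299 5168
5215 2299 2299 5215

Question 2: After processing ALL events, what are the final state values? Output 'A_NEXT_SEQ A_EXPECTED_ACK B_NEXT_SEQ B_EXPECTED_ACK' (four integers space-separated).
After event 0: A_seq=5000 A_ack=2051 B_seq=2051 B_ack=5000
After event 1: A_seq=5168 A_ack=2051 B_seq=2051 B_ack=5168
After event 2: A_seq=5168 A_ack=2051 B_seq=2179 B_ack=5168
After event 3: A_seq=5168 A_ack=2051 B_seq=2299 B_ack=5168
After event 4: A_seq=5168 A_ack=2299 B_seq=2299 B_ack=5168
After event 5: A_seq=5215 A_ack=2299 B_seq=2299 B_ack=5215

Answer: 5215 2299 2299 5215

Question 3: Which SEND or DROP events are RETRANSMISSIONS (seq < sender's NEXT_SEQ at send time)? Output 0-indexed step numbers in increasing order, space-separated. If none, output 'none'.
Step 0: SEND seq=2000 -> fresh
Step 1: SEND seq=5000 -> fresh
Step 2: DROP seq=2051 -> fresh
Step 3: SEND seq=2179 -> fresh
Step 4: SEND seq=2051 -> retransmit
Step 5: SEND seq=5168 -> fresh

Answer: 4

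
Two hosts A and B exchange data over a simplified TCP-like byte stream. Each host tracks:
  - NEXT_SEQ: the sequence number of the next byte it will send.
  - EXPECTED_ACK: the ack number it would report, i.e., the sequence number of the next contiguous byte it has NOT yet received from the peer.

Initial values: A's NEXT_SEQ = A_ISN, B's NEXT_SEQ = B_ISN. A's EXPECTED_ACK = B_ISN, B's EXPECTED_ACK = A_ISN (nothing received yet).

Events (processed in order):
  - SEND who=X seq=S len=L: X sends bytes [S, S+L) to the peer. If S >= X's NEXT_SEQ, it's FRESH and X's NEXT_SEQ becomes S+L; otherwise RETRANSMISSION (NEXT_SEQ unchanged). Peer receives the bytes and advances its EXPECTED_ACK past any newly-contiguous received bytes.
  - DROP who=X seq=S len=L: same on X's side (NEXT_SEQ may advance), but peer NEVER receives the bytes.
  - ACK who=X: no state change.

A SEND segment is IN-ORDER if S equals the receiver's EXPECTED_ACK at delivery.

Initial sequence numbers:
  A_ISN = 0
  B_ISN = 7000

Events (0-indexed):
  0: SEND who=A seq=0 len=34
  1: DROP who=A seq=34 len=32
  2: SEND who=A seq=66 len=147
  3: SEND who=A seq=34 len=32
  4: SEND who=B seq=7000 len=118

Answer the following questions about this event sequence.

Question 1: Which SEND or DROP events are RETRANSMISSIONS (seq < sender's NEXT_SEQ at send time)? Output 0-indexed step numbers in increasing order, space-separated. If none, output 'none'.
Answer: 3

Derivation:
Step 0: SEND seq=0 -> fresh
Step 1: DROP seq=34 -> fresh
Step 2: SEND seq=66 -> fresh
Step 3: SEND seq=34 -> retransmit
Step 4: SEND seq=7000 -> fresh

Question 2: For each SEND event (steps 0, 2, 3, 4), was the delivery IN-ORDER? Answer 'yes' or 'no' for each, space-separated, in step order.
Step 0: SEND seq=0 -> in-order
Step 2: SEND seq=66 -> out-of-order
Step 3: SEND seq=34 -> in-order
Step 4: SEND seq=7000 -> in-order

Answer: yes no yes yes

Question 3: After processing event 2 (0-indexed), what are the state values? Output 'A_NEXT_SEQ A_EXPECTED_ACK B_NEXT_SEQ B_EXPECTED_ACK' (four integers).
After event 0: A_seq=34 A_ack=7000 B_seq=7000 B_ack=34
After event 1: A_seq=66 A_ack=7000 B_seq=7000 B_ack=34
After event 2: A_seq=213 A_ack=7000 B_seq=7000 B_ack=34

213 7000 7000 34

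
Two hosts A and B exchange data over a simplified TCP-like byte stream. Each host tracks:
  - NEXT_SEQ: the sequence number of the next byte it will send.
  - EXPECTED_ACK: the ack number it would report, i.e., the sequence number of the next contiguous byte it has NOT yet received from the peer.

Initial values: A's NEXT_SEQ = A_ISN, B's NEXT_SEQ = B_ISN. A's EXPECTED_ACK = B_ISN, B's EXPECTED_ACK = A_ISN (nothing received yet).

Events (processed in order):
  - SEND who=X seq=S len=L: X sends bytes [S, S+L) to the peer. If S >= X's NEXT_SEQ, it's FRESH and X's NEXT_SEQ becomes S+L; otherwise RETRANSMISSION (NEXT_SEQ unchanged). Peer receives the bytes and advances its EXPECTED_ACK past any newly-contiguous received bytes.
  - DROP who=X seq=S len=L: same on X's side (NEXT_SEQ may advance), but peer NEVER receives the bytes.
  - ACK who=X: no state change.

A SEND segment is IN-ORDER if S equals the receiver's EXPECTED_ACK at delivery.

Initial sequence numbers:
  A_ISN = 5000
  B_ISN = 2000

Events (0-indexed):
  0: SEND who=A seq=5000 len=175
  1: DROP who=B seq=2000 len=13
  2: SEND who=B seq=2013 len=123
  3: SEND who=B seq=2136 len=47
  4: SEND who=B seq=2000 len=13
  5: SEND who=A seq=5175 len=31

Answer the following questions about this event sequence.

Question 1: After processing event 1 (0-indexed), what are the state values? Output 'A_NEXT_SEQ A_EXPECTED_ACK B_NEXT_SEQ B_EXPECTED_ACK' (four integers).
After event 0: A_seq=5175 A_ack=2000 B_seq=2000 B_ack=5175
After event 1: A_seq=5175 A_ack=2000 B_seq=2013 B_ack=5175

5175 2000 2013 5175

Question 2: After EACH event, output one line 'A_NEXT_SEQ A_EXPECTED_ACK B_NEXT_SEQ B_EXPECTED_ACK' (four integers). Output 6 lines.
5175 2000 2000 5175
5175 2000 2013 5175
5175 2000 2136 5175
5175 2000 2183 5175
5175 2183 2183 5175
5206 2183 2183 5206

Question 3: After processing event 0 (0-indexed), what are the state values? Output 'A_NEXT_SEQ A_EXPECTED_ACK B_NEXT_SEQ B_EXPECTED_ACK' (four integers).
After event 0: A_seq=5175 A_ack=2000 B_seq=2000 B_ack=5175

5175 2000 2000 5175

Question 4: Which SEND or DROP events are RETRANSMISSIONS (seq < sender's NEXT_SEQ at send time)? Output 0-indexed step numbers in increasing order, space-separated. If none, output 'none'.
Step 0: SEND seq=5000 -> fresh
Step 1: DROP seq=2000 -> fresh
Step 2: SEND seq=2013 -> fresh
Step 3: SEND seq=2136 -> fresh
Step 4: SEND seq=2000 -> retransmit
Step 5: SEND seq=5175 -> fresh

Answer: 4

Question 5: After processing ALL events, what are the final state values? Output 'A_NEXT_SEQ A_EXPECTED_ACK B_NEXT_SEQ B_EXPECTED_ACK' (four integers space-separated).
Answer: 5206 2183 2183 5206

Derivation:
After event 0: A_seq=5175 A_ack=2000 B_seq=2000 B_ack=5175
After event 1: A_seq=5175 A_ack=2000 B_seq=2013 B_ack=5175
After event 2: A_seq=5175 A_ack=2000 B_seq=2136 B_ack=5175
After event 3: A_seq=5175 A_ack=2000 B_seq=2183 B_ack=5175
After event 4: A_seq=5175 A_ack=2183 B_seq=2183 B_ack=5175
After event 5: A_seq=5206 A_ack=2183 B_seq=2183 B_ack=5206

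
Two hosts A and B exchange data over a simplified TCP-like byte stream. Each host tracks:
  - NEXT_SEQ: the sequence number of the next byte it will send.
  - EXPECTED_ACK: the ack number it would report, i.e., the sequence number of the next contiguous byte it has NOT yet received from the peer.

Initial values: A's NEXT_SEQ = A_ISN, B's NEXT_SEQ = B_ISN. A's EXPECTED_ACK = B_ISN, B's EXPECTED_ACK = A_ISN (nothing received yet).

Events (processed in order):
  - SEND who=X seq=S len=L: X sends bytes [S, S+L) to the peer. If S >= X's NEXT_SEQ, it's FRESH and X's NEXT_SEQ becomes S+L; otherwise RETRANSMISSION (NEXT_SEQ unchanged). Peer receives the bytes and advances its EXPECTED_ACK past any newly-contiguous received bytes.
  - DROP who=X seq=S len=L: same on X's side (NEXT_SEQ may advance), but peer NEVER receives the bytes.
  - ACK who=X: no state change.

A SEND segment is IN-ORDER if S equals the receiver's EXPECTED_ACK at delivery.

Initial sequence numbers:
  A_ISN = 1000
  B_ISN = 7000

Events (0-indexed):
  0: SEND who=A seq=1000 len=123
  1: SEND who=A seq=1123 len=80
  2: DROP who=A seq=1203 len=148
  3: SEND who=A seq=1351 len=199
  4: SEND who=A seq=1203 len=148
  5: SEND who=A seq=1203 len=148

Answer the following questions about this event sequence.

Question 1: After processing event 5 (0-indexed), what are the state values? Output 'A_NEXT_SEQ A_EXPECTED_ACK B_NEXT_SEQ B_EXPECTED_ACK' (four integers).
After event 0: A_seq=1123 A_ack=7000 B_seq=7000 B_ack=1123
After event 1: A_seq=1203 A_ack=7000 B_seq=7000 B_ack=1203
After event 2: A_seq=1351 A_ack=7000 B_seq=7000 B_ack=1203
After event 3: A_seq=1550 A_ack=7000 B_seq=7000 B_ack=1203
After event 4: A_seq=1550 A_ack=7000 B_seq=7000 B_ack=1550
After event 5: A_seq=1550 A_ack=7000 B_seq=7000 B_ack=1550

1550 7000 7000 1550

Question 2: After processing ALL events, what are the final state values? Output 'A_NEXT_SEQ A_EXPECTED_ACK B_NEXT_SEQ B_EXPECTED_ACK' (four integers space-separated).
After event 0: A_seq=1123 A_ack=7000 B_seq=7000 B_ack=1123
After event 1: A_seq=1203 A_ack=7000 B_seq=7000 B_ack=1203
After event 2: A_seq=1351 A_ack=7000 B_seq=7000 B_ack=1203
After event 3: A_seq=1550 A_ack=7000 B_seq=7000 B_ack=1203
After event 4: A_seq=1550 A_ack=7000 B_seq=7000 B_ack=1550
After event 5: A_seq=1550 A_ack=7000 B_seq=7000 B_ack=1550

Answer: 1550 7000 7000 1550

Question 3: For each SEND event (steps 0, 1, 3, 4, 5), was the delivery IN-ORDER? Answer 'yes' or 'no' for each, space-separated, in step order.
Step 0: SEND seq=1000 -> in-order
Step 1: SEND seq=1123 -> in-order
Step 3: SEND seq=1351 -> out-of-order
Step 4: SEND seq=1203 -> in-order
Step 5: SEND seq=1203 -> out-of-order

Answer: yes yes no yes no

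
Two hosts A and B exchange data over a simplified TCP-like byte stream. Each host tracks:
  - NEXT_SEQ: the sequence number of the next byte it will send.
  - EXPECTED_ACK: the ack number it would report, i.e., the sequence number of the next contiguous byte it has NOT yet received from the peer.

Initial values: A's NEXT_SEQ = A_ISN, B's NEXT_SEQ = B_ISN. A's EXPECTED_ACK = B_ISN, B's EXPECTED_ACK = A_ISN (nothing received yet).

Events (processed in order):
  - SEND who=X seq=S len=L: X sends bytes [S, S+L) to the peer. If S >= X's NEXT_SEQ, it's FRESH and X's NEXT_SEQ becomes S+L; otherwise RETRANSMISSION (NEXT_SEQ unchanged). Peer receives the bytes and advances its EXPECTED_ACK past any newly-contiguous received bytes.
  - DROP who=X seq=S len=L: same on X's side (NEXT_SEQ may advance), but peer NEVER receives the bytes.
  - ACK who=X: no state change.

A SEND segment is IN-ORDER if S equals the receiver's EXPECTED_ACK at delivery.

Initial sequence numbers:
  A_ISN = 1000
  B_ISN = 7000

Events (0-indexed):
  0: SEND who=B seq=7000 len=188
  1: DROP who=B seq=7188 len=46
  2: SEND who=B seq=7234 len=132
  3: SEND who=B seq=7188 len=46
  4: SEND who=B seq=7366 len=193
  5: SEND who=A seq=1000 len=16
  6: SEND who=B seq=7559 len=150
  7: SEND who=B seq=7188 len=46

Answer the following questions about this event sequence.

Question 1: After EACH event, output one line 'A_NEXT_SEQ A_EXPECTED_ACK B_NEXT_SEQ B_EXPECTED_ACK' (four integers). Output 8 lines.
1000 7188 7188 1000
1000 7188 7234 1000
1000 7188 7366 1000
1000 7366 7366 1000
1000 7559 7559 1000
1016 7559 7559 1016
1016 7709 7709 1016
1016 7709 7709 1016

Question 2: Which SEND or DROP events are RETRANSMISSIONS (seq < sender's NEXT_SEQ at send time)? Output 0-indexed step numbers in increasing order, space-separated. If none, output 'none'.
Answer: 3 7

Derivation:
Step 0: SEND seq=7000 -> fresh
Step 1: DROP seq=7188 -> fresh
Step 2: SEND seq=7234 -> fresh
Step 3: SEND seq=7188 -> retransmit
Step 4: SEND seq=7366 -> fresh
Step 5: SEND seq=1000 -> fresh
Step 6: SEND seq=7559 -> fresh
Step 7: SEND seq=7188 -> retransmit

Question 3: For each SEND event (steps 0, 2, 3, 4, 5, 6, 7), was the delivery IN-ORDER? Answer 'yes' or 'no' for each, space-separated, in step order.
Step 0: SEND seq=7000 -> in-order
Step 2: SEND seq=7234 -> out-of-order
Step 3: SEND seq=7188 -> in-order
Step 4: SEND seq=7366 -> in-order
Step 5: SEND seq=1000 -> in-order
Step 6: SEND seq=7559 -> in-order
Step 7: SEND seq=7188 -> out-of-order

Answer: yes no yes yes yes yes no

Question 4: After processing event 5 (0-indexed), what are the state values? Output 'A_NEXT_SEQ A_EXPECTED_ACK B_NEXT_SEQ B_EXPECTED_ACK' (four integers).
After event 0: A_seq=1000 A_ack=7188 B_seq=7188 B_ack=1000
After event 1: A_seq=1000 A_ack=7188 B_seq=7234 B_ack=1000
After event 2: A_seq=1000 A_ack=7188 B_seq=7366 B_ack=1000
After event 3: A_seq=1000 A_ack=7366 B_seq=7366 B_ack=1000
After event 4: A_seq=1000 A_ack=7559 B_seq=7559 B_ack=1000
After event 5: A_seq=1016 A_ack=7559 B_seq=7559 B_ack=1016

1016 7559 7559 1016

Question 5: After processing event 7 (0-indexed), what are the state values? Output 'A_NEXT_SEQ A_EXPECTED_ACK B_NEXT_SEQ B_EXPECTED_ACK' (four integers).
After event 0: A_seq=1000 A_ack=7188 B_seq=7188 B_ack=1000
After event 1: A_seq=1000 A_ack=7188 B_seq=7234 B_ack=1000
After event 2: A_seq=1000 A_ack=7188 B_seq=7366 B_ack=1000
After event 3: A_seq=1000 A_ack=7366 B_seq=7366 B_ack=1000
After event 4: A_seq=1000 A_ack=7559 B_seq=7559 B_ack=1000
After event 5: A_seq=1016 A_ack=7559 B_seq=7559 B_ack=1016
After event 6: A_seq=1016 A_ack=7709 B_seq=7709 B_ack=1016
After event 7: A_seq=1016 A_ack=7709 B_seq=7709 B_ack=1016

1016 7709 7709 1016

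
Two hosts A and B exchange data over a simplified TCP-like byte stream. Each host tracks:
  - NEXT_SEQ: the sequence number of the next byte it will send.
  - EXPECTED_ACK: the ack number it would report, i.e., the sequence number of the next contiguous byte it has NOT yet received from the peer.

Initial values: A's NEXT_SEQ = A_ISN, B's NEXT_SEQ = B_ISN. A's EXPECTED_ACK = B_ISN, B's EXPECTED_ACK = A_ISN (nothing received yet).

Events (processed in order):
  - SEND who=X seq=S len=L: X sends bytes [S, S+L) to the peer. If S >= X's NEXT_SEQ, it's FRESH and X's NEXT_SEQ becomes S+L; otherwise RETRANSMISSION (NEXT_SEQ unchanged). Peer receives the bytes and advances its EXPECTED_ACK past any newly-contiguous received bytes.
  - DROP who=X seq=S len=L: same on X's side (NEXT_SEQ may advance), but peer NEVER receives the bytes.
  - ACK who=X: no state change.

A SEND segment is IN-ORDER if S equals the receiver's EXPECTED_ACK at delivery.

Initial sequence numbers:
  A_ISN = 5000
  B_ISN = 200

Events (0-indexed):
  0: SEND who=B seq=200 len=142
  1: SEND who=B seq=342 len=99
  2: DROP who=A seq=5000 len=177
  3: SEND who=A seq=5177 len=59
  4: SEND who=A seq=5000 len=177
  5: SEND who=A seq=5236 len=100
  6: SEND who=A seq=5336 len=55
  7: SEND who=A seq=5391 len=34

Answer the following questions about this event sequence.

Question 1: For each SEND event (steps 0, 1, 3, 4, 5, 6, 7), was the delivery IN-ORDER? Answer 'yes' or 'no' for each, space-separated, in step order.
Step 0: SEND seq=200 -> in-order
Step 1: SEND seq=342 -> in-order
Step 3: SEND seq=5177 -> out-of-order
Step 4: SEND seq=5000 -> in-order
Step 5: SEND seq=5236 -> in-order
Step 6: SEND seq=5336 -> in-order
Step 7: SEND seq=5391 -> in-order

Answer: yes yes no yes yes yes yes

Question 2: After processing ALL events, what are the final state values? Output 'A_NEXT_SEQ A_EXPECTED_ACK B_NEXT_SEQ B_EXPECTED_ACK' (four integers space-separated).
Answer: 5425 441 441 5425

Derivation:
After event 0: A_seq=5000 A_ack=342 B_seq=342 B_ack=5000
After event 1: A_seq=5000 A_ack=441 B_seq=441 B_ack=5000
After event 2: A_seq=5177 A_ack=441 B_seq=441 B_ack=5000
After event 3: A_seq=5236 A_ack=441 B_seq=441 B_ack=5000
After event 4: A_seq=5236 A_ack=441 B_seq=441 B_ack=5236
After event 5: A_seq=5336 A_ack=441 B_seq=441 B_ack=5336
After event 6: A_seq=5391 A_ack=441 B_seq=441 B_ack=5391
After event 7: A_seq=5425 A_ack=441 B_seq=441 B_ack=5425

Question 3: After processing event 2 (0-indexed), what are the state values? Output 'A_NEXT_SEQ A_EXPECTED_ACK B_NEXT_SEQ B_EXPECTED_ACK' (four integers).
After event 0: A_seq=5000 A_ack=342 B_seq=342 B_ack=5000
After event 1: A_seq=5000 A_ack=441 B_seq=441 B_ack=5000
After event 2: A_seq=5177 A_ack=441 B_seq=441 B_ack=5000

5177 441 441 5000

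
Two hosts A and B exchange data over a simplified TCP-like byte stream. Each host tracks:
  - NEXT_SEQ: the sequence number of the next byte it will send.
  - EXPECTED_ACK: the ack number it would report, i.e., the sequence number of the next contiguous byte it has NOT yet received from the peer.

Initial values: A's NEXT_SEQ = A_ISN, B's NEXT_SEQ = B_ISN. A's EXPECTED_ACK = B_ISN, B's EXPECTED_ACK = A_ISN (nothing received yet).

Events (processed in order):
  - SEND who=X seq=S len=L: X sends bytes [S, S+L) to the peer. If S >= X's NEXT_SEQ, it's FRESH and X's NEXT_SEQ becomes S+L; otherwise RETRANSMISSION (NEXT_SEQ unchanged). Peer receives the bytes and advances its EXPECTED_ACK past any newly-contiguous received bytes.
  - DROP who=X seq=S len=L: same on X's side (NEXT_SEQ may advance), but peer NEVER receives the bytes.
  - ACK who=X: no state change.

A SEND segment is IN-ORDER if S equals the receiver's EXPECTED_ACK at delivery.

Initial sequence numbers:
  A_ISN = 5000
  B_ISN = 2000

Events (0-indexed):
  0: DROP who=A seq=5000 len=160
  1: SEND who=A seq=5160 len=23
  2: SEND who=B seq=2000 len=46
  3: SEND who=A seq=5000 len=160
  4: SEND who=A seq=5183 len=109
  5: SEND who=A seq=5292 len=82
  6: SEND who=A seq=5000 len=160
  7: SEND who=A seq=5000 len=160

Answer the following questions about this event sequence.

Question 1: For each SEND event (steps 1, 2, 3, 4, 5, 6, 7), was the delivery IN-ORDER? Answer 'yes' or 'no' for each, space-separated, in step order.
Step 1: SEND seq=5160 -> out-of-order
Step 2: SEND seq=2000 -> in-order
Step 3: SEND seq=5000 -> in-order
Step 4: SEND seq=5183 -> in-order
Step 5: SEND seq=5292 -> in-order
Step 6: SEND seq=5000 -> out-of-order
Step 7: SEND seq=5000 -> out-of-order

Answer: no yes yes yes yes no no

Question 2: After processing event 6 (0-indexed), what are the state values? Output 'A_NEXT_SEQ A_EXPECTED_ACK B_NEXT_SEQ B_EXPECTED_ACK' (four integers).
After event 0: A_seq=5160 A_ack=2000 B_seq=2000 B_ack=5000
After event 1: A_seq=5183 A_ack=2000 B_seq=2000 B_ack=5000
After event 2: A_seq=5183 A_ack=2046 B_seq=2046 B_ack=5000
After event 3: A_seq=5183 A_ack=2046 B_seq=2046 B_ack=5183
After event 4: A_seq=5292 A_ack=2046 B_seq=2046 B_ack=5292
After event 5: A_seq=5374 A_ack=2046 B_seq=2046 B_ack=5374
After event 6: A_seq=5374 A_ack=2046 B_seq=2046 B_ack=5374

5374 2046 2046 5374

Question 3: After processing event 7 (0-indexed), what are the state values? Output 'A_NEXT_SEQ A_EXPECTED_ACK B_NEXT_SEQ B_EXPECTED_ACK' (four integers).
After event 0: A_seq=5160 A_ack=2000 B_seq=2000 B_ack=5000
After event 1: A_seq=5183 A_ack=2000 B_seq=2000 B_ack=5000
After event 2: A_seq=5183 A_ack=2046 B_seq=2046 B_ack=5000
After event 3: A_seq=5183 A_ack=2046 B_seq=2046 B_ack=5183
After event 4: A_seq=5292 A_ack=2046 B_seq=2046 B_ack=5292
After event 5: A_seq=5374 A_ack=2046 B_seq=2046 B_ack=5374
After event 6: A_seq=5374 A_ack=2046 B_seq=2046 B_ack=5374
After event 7: A_seq=5374 A_ack=2046 B_seq=2046 B_ack=5374

5374 2046 2046 5374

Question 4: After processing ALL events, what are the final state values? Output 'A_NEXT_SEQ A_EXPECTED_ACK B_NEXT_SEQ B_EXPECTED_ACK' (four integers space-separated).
After event 0: A_seq=5160 A_ack=2000 B_seq=2000 B_ack=5000
After event 1: A_seq=5183 A_ack=2000 B_seq=2000 B_ack=5000
After event 2: A_seq=5183 A_ack=2046 B_seq=2046 B_ack=5000
After event 3: A_seq=5183 A_ack=2046 B_seq=2046 B_ack=5183
After event 4: A_seq=5292 A_ack=2046 B_seq=2046 B_ack=5292
After event 5: A_seq=5374 A_ack=2046 B_seq=2046 B_ack=5374
After event 6: A_seq=5374 A_ack=2046 B_seq=2046 B_ack=5374
After event 7: A_seq=5374 A_ack=2046 B_seq=2046 B_ack=5374

Answer: 5374 2046 2046 5374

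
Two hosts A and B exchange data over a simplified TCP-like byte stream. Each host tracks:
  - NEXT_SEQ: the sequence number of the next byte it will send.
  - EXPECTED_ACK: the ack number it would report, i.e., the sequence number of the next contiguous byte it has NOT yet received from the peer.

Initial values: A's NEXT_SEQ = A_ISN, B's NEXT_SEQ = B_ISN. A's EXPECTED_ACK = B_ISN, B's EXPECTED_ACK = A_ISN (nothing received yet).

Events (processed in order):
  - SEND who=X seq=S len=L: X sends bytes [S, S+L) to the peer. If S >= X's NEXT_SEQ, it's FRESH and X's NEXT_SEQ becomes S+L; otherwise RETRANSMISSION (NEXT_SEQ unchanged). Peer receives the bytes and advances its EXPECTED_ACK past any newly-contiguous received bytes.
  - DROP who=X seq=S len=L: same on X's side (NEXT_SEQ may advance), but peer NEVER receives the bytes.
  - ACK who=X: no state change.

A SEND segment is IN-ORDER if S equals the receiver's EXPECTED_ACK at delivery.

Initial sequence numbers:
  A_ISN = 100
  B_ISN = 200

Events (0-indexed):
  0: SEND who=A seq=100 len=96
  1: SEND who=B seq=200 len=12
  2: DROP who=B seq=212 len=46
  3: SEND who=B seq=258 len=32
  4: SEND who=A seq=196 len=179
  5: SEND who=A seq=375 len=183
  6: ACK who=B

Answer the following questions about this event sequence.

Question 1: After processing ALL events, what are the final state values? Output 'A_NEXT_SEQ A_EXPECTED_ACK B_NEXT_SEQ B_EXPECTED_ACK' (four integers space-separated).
After event 0: A_seq=196 A_ack=200 B_seq=200 B_ack=196
After event 1: A_seq=196 A_ack=212 B_seq=212 B_ack=196
After event 2: A_seq=196 A_ack=212 B_seq=258 B_ack=196
After event 3: A_seq=196 A_ack=212 B_seq=290 B_ack=196
After event 4: A_seq=375 A_ack=212 B_seq=290 B_ack=375
After event 5: A_seq=558 A_ack=212 B_seq=290 B_ack=558
After event 6: A_seq=558 A_ack=212 B_seq=290 B_ack=558

Answer: 558 212 290 558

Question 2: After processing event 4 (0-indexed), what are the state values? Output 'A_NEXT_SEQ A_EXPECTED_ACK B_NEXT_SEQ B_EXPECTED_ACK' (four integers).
After event 0: A_seq=196 A_ack=200 B_seq=200 B_ack=196
After event 1: A_seq=196 A_ack=212 B_seq=212 B_ack=196
After event 2: A_seq=196 A_ack=212 B_seq=258 B_ack=196
After event 3: A_seq=196 A_ack=212 B_seq=290 B_ack=196
After event 4: A_seq=375 A_ack=212 B_seq=290 B_ack=375

375 212 290 375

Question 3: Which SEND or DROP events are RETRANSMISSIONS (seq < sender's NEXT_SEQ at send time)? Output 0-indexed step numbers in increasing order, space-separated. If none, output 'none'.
Step 0: SEND seq=100 -> fresh
Step 1: SEND seq=200 -> fresh
Step 2: DROP seq=212 -> fresh
Step 3: SEND seq=258 -> fresh
Step 4: SEND seq=196 -> fresh
Step 5: SEND seq=375 -> fresh

Answer: none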